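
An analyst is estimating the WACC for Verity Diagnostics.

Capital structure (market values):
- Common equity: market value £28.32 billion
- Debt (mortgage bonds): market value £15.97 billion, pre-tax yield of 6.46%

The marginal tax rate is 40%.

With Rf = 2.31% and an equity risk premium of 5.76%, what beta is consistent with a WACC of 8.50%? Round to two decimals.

1.53

Total capital V = 28.32 + 15.97 = 44.29.
Equity weight = 28.32/44.29 = 0.6394.
Mortgage bonds weight = 15.97/44.29 = 0.3606.
Debt contribution = 0.3606 × 6.46% × (1 − 40%) = 1.3976%.
Required equity contribution = 8.5% − 1.3976% = 7.1024%  ⇒  Re = 11.1075%.
CAPM: 11.1075% = 2.31% + β × 5.76%  ⇒  β = 1.5273.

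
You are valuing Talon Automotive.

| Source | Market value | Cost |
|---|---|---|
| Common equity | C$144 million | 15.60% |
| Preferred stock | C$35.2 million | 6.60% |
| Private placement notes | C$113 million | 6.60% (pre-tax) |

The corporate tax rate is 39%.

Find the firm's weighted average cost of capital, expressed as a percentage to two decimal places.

Total capital V = 144 + 35.2 + 113 = 292.2.
Equity: weight = 144/292.2 = 0.4928; cost = 15.6%.
Preferred: weight = 35.2/292.2 = 0.1205; cost = 6.6%.
Private placement notes: weight = 113/292.2 = 0.3867; after-tax cost = 6.6% × (1 − 39%) = 4.0260%.
WACC = 0.4928 × 15.6000% + 0.1205 × 6.6000% + 0.3867 × 4.0260% = 10.0399%.

10.04%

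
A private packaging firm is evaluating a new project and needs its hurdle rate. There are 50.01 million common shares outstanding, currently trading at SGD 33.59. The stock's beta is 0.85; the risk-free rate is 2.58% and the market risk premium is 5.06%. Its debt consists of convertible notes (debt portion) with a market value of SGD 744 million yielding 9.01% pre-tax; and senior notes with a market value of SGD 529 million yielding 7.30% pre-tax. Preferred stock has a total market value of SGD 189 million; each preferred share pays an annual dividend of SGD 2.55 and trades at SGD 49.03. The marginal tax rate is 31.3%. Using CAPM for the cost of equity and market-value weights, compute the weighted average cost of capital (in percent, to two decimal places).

6.30%

Cost of equity via CAPM: Re = 2.58% + 0.85 × 5.06% = 6.8810%.
Cost of preferred: Rp = 2.55 / 49.03 = 5.2009%.
Market value of equity E = 33.59 × 50.01m = 1679.8359m.
Total capital V = 1679.8359 + 189 + 744 + 529 = 3141.8359.
Equity: weight = 1679.8359/3141.8359 = 0.5347; cost = 6.881%.
Preferred: weight = 189/3141.8359 = 0.0602; cost = 5.2009%.
Convertible notes (debt portion): weight = 744/3141.8359 = 0.2368; after-tax cost = 9.01% × (1 − 31.3%) = 6.1899%.
Senior notes: weight = 529/3141.8359 = 0.1684; after-tax cost = 7.3% × (1 − 31.3%) = 5.0151%.
WACC = 0.5347 × 6.8810% + 0.0602 × 5.2009% + 0.2368 × 6.1899% + 0.1684 × 5.0151% = 6.3021%.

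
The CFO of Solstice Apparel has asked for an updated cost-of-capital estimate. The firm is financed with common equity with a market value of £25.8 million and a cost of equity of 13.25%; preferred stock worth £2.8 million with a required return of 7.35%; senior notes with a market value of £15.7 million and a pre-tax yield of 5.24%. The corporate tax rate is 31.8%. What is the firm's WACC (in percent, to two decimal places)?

9.45%

Total capital V = 25.8 + 2.8 + 15.7 = 44.3.
Equity: weight = 25.8/44.3 = 0.5824; cost = 13.25%.
Preferred: weight = 2.8/44.3 = 0.0632; cost = 7.35%.
Senior notes: weight = 15.7/44.3 = 0.3544; after-tax cost = 5.24% × (1 − 31.8%) = 3.5737%.
WACC = 0.5824 × 13.2500% + 0.0632 × 7.3500% + 0.3544 × 3.5737% = 9.4478%.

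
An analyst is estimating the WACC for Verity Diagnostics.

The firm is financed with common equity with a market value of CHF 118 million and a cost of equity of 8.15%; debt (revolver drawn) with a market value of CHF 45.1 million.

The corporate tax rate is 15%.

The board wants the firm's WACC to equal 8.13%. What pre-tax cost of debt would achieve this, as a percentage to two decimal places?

Total capital V = 118 + 45.1 = 163.1.
Equity weight = 118/163.1 = 0.7235.
Revolver drawn weight = 45.1/163.1 = 0.2765.
Equity contribution = 0.7235 × 8.15% = 5.8964%.
Remaining for debt = 8.13% − 5.8964% = 2.2336%.
Rd × (1 − 15%) × 0.2765 = 2.2336%  ⇒  Rd = 9.5031%.

9.50%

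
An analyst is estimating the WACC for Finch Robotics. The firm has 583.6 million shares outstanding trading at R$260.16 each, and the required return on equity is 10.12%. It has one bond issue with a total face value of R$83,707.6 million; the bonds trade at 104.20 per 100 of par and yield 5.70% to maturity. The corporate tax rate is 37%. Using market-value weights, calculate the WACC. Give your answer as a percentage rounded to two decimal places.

Market value of equity E = 260.16 × 583.6m = 151829.376m. Market value of debt D = 83707.6m × 104.2/100 = 87223.3192m.
Total capital V = 151829.376 + 87223.3192 = 239052.6952.
Equity: weight = 151829.376/239052.6952 = 0.6351; cost = 10.12%.
Bonds outstanding: weight = 87223.3192/239052.6952 = 0.3649; after-tax cost = 5.7% × (1 − 37%) = 3.5910%.
WACC = 0.6351 × 10.1200% + 0.3649 × 3.5910% = 7.7378%.

7.74%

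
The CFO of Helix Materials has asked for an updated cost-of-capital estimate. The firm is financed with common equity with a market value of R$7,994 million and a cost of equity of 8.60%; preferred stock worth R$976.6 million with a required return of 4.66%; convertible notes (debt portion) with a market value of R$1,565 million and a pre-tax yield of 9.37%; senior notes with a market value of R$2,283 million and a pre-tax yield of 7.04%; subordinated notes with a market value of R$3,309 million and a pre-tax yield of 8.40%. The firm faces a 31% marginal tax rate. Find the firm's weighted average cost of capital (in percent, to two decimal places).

7.05%

Total capital V = 7994 + 976.6 + 1565 + 2283 + 3309 = 16127.6.
Equity: weight = 7994/16127.6 = 0.4957; cost = 8.6%.
Preferred: weight = 976.6/16127.6 = 0.0606; cost = 4.66%.
Convertible notes (debt portion): weight = 1565/16127.6 = 0.0970; after-tax cost = 9.37% × (1 − 31%) = 6.4653%.
Senior notes: weight = 2283/16127.6 = 0.1416; after-tax cost = 7.04% × (1 − 31%) = 4.8576%.
Subordinated notes: weight = 3309/16127.6 = 0.2052; after-tax cost = 8.4% × (1 − 31%) = 5.7960%.
WACC = 0.4957 × 8.6000% + 0.0606 × 4.6600% + 0.0970 × 6.4653% + 0.1416 × 4.8576% + 0.2052 × 5.7960% = 7.0492%.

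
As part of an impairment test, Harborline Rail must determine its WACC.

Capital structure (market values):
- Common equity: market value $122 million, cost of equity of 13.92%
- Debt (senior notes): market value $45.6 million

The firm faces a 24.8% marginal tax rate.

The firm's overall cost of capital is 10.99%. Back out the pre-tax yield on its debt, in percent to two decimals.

Total capital V = 122 + 45.6 = 167.6.
Equity weight = 122/167.6 = 0.7279.
Senior notes weight = 45.6/167.6 = 0.2721.
Equity contribution = 0.7279 × 13.92% = 10.1327%.
Remaining for debt = 10.99% − 10.1327% = 0.8573%.
Rd × (1 − 24.8%) × 0.2721 = 0.8573%  ⇒  Rd = 4.1901%.

4.19%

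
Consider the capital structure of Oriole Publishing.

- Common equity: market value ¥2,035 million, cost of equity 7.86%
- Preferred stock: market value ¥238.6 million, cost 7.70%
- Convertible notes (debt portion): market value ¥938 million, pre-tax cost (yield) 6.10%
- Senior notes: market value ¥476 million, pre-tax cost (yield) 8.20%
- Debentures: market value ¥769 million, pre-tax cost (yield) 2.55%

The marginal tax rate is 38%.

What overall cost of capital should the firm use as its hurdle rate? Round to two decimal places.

Total capital V = 2035 + 238.6 + 938 + 476 + 769 = 4456.6.
Equity: weight = 2035/4456.6 = 0.4566; cost = 7.86%.
Preferred: weight = 238.6/4456.6 = 0.0535; cost = 7.7%.
Convertible notes (debt portion): weight = 938/4456.6 = 0.2105; after-tax cost = 6.1% × (1 − 38%) = 3.7820%.
Senior notes: weight = 476/4456.6 = 0.1068; after-tax cost = 8.2% × (1 − 38%) = 5.0840%.
Debentures: weight = 769/4456.6 = 0.1726; after-tax cost = 2.55% × (1 − 38%) = 1.5810%.
WACC = 0.4566 × 7.8600% + 0.0535 × 7.7000% + 0.2105 × 3.7820% + 0.1068 × 5.0840% + 0.1726 × 1.5810% = 5.6132%.

5.61%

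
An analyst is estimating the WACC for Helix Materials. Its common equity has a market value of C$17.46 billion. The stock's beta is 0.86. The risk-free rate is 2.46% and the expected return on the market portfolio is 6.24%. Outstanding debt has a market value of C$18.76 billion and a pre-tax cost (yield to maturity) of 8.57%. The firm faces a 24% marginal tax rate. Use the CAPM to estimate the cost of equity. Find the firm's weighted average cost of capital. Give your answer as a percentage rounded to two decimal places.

6.13%

Market risk premium = 6.24% − 2.46% = 3.78%.
Cost of equity via CAPM: Re = 2.46% + 0.86 × 3.78% = 5.7108%.
Total capital V = 17.46 + 18.76 = 36.22.
Equity: weight = 17.46/36.22 = 0.4821; cost = 5.7108%.
Debt: weight = 18.76/36.22 = 0.5179; after-tax cost = 8.57% × (1 − 24%) = 6.5132%.
WACC = 0.4821 × 5.7108% + 0.5179 × 6.5132% = 6.1264%.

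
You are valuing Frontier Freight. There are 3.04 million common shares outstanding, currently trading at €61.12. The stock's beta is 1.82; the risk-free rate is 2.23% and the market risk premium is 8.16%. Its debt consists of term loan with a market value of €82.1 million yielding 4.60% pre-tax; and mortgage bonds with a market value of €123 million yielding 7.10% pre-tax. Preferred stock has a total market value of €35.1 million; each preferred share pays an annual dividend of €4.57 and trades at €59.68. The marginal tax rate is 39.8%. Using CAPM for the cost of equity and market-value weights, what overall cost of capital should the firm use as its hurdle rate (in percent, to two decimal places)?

Cost of equity via CAPM: Re = 2.23% + 1.82 × 8.16% = 17.0812%.
Cost of preferred: Rp = 4.57 / 59.68 = 7.6575%.
Market value of equity E = 61.12 × 3.04m = 185.8048m.
Total capital V = 185.8048 + 35.1 + 82.1 + 123 = 426.0048.
Equity: weight = 185.8048/426.0048 = 0.4362; cost = 17.0812%.
Preferred: weight = 35.1/426.0048 = 0.0824; cost = 7.6575%.
Term loan: weight = 82.1/426.0048 = 0.1927; after-tax cost = 4.6% × (1 − 39.8%) = 2.7692%.
Mortgage bonds: weight = 123/426.0048 = 0.2887; after-tax cost = 7.1% × (1 − 39.8%) = 4.2742%.
WACC = 0.4362 × 17.0812% + 0.0824 × 7.6575% + 0.1927 × 2.7692% + 0.2887 × 4.2742% = 9.8488%.

9.85%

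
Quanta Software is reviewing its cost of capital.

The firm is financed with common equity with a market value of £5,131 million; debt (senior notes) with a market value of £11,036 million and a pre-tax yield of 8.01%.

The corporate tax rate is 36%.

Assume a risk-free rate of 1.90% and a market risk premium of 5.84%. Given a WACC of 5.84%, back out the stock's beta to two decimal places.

Total capital V = 5131 + 11036 = 16167.
Equity weight = 5131/16167 = 0.3174.
Senior notes weight = 11036/16167 = 0.6826.
Debt contribution = 0.6826 × 8.01% × (1 − 36%) = 3.4994%.
Required equity contribution = 5.84% − 3.4994% = 2.3406%  ⇒  Re = 7.3748%.
CAPM: 7.3748% = 1.9% + β × 5.84%  ⇒  β = 0.9375.

0.94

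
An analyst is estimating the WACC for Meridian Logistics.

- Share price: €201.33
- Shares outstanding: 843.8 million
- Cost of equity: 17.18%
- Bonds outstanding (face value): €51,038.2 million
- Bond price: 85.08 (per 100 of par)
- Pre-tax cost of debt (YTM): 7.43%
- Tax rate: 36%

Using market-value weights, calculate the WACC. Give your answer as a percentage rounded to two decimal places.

Market value of equity E = 201.33 × 843.8m = 169882.254m. Market value of debt D = 51038.2m × 85.08/100 = 43423.30056m.
Total capital V = 169882.254 + 43423.30056 = 213305.55456.
Equity: weight = 169882.254/213305.55456 = 0.7964; cost = 17.18%.
Bonds outstanding: weight = 43423.30056/213305.55456 = 0.2036; after-tax cost = 7.43% × (1 − 36%) = 4.7552%.
WACC = 0.7964 × 17.1800% + 0.2036 × 4.7552% = 14.6506%.

14.65%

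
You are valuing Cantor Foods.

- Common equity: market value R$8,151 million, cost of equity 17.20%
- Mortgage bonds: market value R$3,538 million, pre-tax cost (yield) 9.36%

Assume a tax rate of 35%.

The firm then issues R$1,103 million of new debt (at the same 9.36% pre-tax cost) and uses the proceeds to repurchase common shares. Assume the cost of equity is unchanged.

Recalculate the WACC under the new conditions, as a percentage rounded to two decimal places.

After the change:
Total capital V = 7048 + 4641 = 11689.
Equity: weight = 7048/11689 = 0.6030; cost = 17.2%.
Mortgage bonds: weight = 4641/11689 = 0.3970; after-tax cost = 9.36% × (1 − 35%) = 6.0840%.
WACC = 0.6030 × 17.2000% + 0.3970 × 6.0840% = 12.7865%.

12.79%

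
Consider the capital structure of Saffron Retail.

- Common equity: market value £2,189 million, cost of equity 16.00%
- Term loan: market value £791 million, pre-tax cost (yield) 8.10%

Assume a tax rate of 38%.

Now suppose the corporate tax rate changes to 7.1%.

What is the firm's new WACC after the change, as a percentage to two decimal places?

After the change:
Total capital V = 2189 + 791 = 2980.
Equity: weight = 2189/2980 = 0.7346; cost = 16%.
Term loan: weight = 791/2980 = 0.2654; after-tax cost = 8.1% × (1 − 7.1%) = 7.5249%.
WACC = 0.7346 × 16.0000% + 0.2654 × 7.5249% = 13.7504%.

13.75%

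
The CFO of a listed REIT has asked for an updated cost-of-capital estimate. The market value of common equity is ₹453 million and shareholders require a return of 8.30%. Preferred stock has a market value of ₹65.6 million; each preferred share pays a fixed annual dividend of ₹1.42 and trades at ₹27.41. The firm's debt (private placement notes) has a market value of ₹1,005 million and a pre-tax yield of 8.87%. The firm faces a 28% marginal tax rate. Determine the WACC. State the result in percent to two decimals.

6.90%

Cost of preferred: Rp = 1.42 / 27.41 = 5.1806%.
Total capital V = 453 + 65.6 + 1005 = 1523.6.
Equity: weight = 453/1523.6 = 0.2973; cost = 8.3%.
Preferred: weight = 65.6/1523.6 = 0.0431; cost = 5.1806%.
Private placement notes: weight = 1005/1523.6 = 0.6596; after-tax cost = 8.87% × (1 − 28%) = 6.3864%.
WACC = 0.2973 × 8.3000% + 0.0431 × 5.1806% + 0.6596 × 6.3864% = 6.9034%.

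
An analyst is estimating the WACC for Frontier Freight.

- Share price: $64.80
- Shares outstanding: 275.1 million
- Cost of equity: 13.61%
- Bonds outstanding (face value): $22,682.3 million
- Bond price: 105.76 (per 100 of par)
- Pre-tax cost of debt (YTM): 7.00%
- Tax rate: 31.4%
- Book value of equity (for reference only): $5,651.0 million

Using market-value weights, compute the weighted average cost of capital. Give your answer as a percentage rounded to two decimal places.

8.56%

Market value of equity E = 64.8 × 275.1m = 17826.48m. Market value of debt D = 22682.3m × 105.76/100 = 23988.80048m.
Total capital V = 17826.48 + 23988.80048 = 41815.28048.
Equity: weight = 17826.48/41815.28048 = 0.4263; cost = 13.61%.
Bonds outstanding: weight = 23988.80048/41815.28048 = 0.5737; after-tax cost = 7% × (1 − 31.4%) = 4.8020%.
WACC = 0.4263 × 13.6100% + 0.5737 × 4.8020% = 8.5570%.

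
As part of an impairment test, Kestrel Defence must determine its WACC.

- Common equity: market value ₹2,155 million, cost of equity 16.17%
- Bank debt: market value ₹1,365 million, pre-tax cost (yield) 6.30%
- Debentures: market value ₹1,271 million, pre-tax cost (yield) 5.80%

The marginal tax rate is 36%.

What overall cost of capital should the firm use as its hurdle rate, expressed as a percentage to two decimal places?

Total capital V = 2155 + 1365 + 1271 = 4791.
Equity: weight = 2155/4791 = 0.4498; cost = 16.17%.
Bank debt: weight = 1365/4791 = 0.2849; after-tax cost = 6.3% × (1 − 36%) = 4.0320%.
Debentures: weight = 1271/4791 = 0.2653; after-tax cost = 5.8% × (1 − 36%) = 3.7120%.
WACC = 0.4498 × 16.1700% + 0.2849 × 4.0320% + 0.2653 × 3.7120% = 9.4068%.

9.41%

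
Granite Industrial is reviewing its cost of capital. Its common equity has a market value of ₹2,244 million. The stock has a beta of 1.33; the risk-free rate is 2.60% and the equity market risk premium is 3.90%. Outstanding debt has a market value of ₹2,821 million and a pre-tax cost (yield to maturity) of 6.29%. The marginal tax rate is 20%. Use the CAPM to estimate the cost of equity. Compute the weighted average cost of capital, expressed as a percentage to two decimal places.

6.25%

Cost of equity via CAPM: Re = 2.6% + 1.33 × 3.9% = 7.7870%.
Total capital V = 2244 + 2821 = 5065.
Equity: weight = 2244/5065 = 0.4430; cost = 7.787%.
Debt: weight = 2821/5065 = 0.5570; after-tax cost = 6.29% × (1 − 20%) = 5.0320%.
WACC = 0.4430 × 7.7870% + 0.5570 × 5.0320% = 6.2526%.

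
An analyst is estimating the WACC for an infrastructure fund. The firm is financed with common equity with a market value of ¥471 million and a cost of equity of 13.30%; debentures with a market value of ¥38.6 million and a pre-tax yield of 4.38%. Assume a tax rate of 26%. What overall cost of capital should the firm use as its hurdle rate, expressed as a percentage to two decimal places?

Total capital V = 471 + 38.6 = 509.6.
Equity: weight = 471/509.6 = 0.9243; cost = 13.3%.
Debentures: weight = 38.6/509.6 = 0.0757; after-tax cost = 4.38% × (1 − 26%) = 3.2412%.
WACC = 0.9243 × 13.3000% + 0.0757 × 3.2412% = 12.5381%.

12.54%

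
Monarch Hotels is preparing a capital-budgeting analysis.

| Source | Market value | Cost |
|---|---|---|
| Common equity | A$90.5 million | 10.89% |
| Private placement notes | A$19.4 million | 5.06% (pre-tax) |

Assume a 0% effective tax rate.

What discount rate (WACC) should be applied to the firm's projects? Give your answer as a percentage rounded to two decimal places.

Total capital V = 90.5 + 19.4 = 109.9.
Equity: weight = 90.5/109.9 = 0.8235; cost = 10.89%.
Private placement notes: weight = 19.4/109.9 = 0.1765; after-tax cost = 5.06% × (1 − 0%) = 5.0600%.
WACC = 0.8235 × 10.8900% + 0.1765 × 5.0600% = 9.8609%.

9.86%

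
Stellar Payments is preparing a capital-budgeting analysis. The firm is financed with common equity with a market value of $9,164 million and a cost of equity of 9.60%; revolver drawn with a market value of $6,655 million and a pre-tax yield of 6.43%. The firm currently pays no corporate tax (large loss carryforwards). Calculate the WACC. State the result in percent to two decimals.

Total capital V = 9164 + 6655 = 15819.
Equity: weight = 9164/15819 = 0.5793; cost = 9.6%.
Revolver drawn: weight = 6655/15819 = 0.4207; after-tax cost = 6.43% × (1 − 0%) = 6.4300%.
WACC = 0.5793 × 9.6000% + 0.4207 × 6.4300% = 8.2664%.

8.27%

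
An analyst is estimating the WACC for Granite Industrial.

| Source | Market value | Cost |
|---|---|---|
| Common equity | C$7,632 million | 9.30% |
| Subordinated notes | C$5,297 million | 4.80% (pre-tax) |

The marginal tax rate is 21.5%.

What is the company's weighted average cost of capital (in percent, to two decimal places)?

Total capital V = 7632 + 5297 = 12929.
Equity: weight = 7632/12929 = 0.5903; cost = 9.3%.
Subordinated notes: weight = 5297/12929 = 0.4097; after-tax cost = 4.8% × (1 − 21.5%) = 3.7680%.
WACC = 0.5903 × 9.3000% + 0.4097 × 3.7680% = 7.0335%.

7.03%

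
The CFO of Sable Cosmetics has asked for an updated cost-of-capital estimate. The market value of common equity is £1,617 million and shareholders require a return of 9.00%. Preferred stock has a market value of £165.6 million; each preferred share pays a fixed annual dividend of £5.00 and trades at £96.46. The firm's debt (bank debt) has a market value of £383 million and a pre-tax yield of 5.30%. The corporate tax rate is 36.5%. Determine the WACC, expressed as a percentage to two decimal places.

Cost of preferred: Rp = 5.0 / 96.46 = 5.1835%.
Total capital V = 1617 + 165.6 + 383 = 2165.6.
Equity: weight = 1617/2165.6 = 0.7467; cost = 9%.
Preferred: weight = 165.6/2165.6 = 0.0765; cost = 5.1835%.
Bank debt: weight = 383/2165.6 = 0.1769; after-tax cost = 5.3% × (1 − 36.5%) = 3.3655%.
WACC = 0.7467 × 9.0000% + 0.0765 × 5.1835% + 0.1769 × 3.3655% = 7.7117%.

7.71%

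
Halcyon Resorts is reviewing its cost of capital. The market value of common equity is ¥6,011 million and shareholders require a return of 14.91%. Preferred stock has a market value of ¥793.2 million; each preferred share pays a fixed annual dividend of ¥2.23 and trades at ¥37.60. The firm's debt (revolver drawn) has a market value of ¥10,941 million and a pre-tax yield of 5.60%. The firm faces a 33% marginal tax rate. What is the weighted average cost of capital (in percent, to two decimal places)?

7.63%

Cost of preferred: Rp = 2.23 / 37.6 = 5.9309%.
Total capital V = 6011 + 793.2 + 10941 = 17745.2.
Equity: weight = 6011/17745.2 = 0.3387; cost = 14.91%.
Preferred: weight = 793.2/17745.2 = 0.0447; cost = 5.9309%.
Revolver drawn: weight = 10941/17745.2 = 0.6166; after-tax cost = 5.6% × (1 − 33%) = 3.7520%.
WACC = 0.3387 × 14.9100% + 0.0447 × 5.9309% + 0.6166 × 3.7520% = 7.6291%.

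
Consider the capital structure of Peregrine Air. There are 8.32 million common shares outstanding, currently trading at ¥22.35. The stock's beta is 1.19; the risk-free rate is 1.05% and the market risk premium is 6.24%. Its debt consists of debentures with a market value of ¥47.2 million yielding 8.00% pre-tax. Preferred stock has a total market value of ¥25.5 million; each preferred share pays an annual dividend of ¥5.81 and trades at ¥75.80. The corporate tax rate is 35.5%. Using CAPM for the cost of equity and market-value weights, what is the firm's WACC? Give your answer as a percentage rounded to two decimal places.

7.79%

Cost of equity via CAPM: Re = 1.05% + 1.19 × 6.24% = 8.4756%.
Cost of preferred: Rp = 5.81 / 75.8 = 7.6649%.
Market value of equity E = 22.35 × 8.32m = 185.952m.
Total capital V = 185.952 + 25.5 + 47.2 = 258.652.
Equity: weight = 185.952/258.652 = 0.7189; cost = 8.4756%.
Preferred: weight = 25.5/258.652 = 0.0986; cost = 7.6649%.
Debentures: weight = 47.2/258.652 = 0.1825; after-tax cost = 8% × (1 − 35.5%) = 5.1600%.
WACC = 0.7189 × 8.4756% + 0.0986 × 7.6649% + 0.1825 × 5.1600% = 7.7906%.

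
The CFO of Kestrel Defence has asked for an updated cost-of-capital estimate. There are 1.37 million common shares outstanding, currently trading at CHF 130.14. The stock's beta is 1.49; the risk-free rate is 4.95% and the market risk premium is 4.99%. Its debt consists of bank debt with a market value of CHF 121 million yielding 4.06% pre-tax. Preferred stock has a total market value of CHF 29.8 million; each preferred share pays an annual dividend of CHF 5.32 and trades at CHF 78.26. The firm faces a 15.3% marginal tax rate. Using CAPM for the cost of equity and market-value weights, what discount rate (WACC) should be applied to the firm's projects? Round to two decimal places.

8.59%

Cost of equity via CAPM: Re = 4.95% + 1.49 × 4.99% = 12.3851%.
Cost of preferred: Rp = 5.32 / 78.26 = 6.7979%.
Market value of equity E = 130.14 × 1.37m = 178.2918m.
Total capital V = 178.2918 + 29.8 + 121 = 329.0918.
Equity: weight = 178.2918/329.0918 = 0.5418; cost = 12.3851%.
Preferred: weight = 29.8/329.0918 = 0.0906; cost = 6.7979%.
Bank debt: weight = 121/329.0918 = 0.3677; after-tax cost = 4.06% × (1 − 15.3%) = 3.4388%.
WACC = 0.5418 × 12.3851% + 0.0906 × 6.7979% + 0.3677 × 3.4388% = 8.5898%.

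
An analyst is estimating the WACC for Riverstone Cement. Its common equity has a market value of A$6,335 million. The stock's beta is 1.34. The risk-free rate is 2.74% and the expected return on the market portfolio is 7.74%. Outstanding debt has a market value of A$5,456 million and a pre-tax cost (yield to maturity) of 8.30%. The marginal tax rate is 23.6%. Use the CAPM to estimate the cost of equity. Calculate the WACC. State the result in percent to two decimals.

Market risk premium = 7.74% − 2.74% = 5.0%.
Cost of equity via CAPM: Re = 2.74% + 1.34 × 5.0% = 9.4400%.
Total capital V = 6335 + 5456 = 11791.
Equity: weight = 6335/11791 = 0.5373; cost = 9.44%.
Debt: weight = 5456/11791 = 0.4627; after-tax cost = 8.3% × (1 − 23.6%) = 6.3412%.
WACC = 0.5373 × 9.4400% + 0.4627 × 6.3412% = 8.0061%.

8.01%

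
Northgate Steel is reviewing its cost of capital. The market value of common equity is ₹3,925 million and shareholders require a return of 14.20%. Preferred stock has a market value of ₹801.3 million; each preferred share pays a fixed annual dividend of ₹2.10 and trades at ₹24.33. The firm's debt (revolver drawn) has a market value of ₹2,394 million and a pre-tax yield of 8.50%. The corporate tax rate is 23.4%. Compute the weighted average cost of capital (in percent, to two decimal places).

10.99%

Cost of preferred: Rp = 2.1 / 24.33 = 8.6313%.
Total capital V = 3925 + 801.3 + 2394 = 7120.3.
Equity: weight = 3925/7120.3 = 0.5512; cost = 14.2%.
Preferred: weight = 801.3/7120.3 = 0.1125; cost = 8.6313%.
Revolver drawn: weight = 2394/7120.3 = 0.3362; after-tax cost = 8.5% × (1 − 23.4%) = 6.5110%.
WACC = 0.5512 × 14.2000% + 0.1125 × 8.6313% + 0.3362 × 6.5110% = 10.9881%.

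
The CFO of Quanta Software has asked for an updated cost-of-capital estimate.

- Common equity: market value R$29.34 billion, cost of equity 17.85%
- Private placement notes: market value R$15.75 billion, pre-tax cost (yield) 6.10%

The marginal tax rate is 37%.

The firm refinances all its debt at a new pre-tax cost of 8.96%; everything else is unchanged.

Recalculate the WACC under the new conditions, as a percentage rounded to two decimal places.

After the change:
Total capital V = 29.34 + 15.75 = 45.09.
Equity: weight = 29.34/45.09 = 0.6507; cost = 17.85%.
Private placement notes: weight = 15.75/45.09 = 0.3493; after-tax cost = 8.96% × (1 − 37%) = 5.6448%.
WACC = 0.6507 × 17.8500% + 0.3493 × 5.6448% = 13.5867%.

13.59%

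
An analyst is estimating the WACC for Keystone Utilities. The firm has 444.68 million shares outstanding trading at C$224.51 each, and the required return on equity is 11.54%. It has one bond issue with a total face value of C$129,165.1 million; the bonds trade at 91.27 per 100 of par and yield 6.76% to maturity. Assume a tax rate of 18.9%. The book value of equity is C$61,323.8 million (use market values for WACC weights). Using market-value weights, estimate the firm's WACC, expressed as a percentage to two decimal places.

Market value of equity E = 224.51 × 444.68m = 99835.1068m. Market value of debt D = 129165.1m × 91.27/100 = 117888.98677m.
Total capital V = 99835.1068 + 117888.98677 = 217724.09357.
Equity: weight = 99835.1068/217724.09357 = 0.4585; cost = 11.54%.
Bonds outstanding: weight = 117888.98677/217724.09357 = 0.5415; after-tax cost = 6.76% × (1 − 18.9%) = 5.4824%.
WACC = 0.4585 × 11.5400% + 0.5415 × 5.4824% = 8.2600%.

8.26%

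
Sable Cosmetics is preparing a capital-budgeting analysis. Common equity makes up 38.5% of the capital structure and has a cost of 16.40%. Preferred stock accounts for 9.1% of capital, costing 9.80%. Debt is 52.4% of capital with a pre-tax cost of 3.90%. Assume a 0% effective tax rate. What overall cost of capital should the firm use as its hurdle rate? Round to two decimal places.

9.25%

After-tax cost of debt = 3.9% × (1 − 0%) = 3.9000%.
WACC = 0.385 × 16.4000% + 0.091 × 9.8000% + 0.524 × 3.9000% = 9.2494%.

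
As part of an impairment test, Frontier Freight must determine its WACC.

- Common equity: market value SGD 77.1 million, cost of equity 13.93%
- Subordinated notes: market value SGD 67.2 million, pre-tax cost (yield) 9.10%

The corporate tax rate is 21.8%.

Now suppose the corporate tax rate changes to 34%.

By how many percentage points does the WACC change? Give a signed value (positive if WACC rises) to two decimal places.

Current WACC:
Total capital V = 77.1 + 67.2 = 144.3.
Equity: weight = 77.1/144.3 = 0.5343; cost = 13.93%.
Subordinated notes: weight = 67.2/144.3 = 0.4657; after-tax cost = 9.1% × (1 − 21.8%) = 7.1162%.
WACC = 0.5343 × 13.9300% + 0.4657 × 7.1162% = 10.7568%.
After the change:
Total capital V = 77.1 + 67.2 = 144.3.
Equity: weight = 77.1/144.3 = 0.5343; cost = 13.93%.
Subordinated notes: weight = 67.2/144.3 = 0.4657; after-tax cost = 9.1% × (1 − 34%) = 6.0060%.
WACC = 0.5343 × 13.9300% + 0.4657 × 6.0060% = 10.2398%.
Change in WACC = 10.2398% − 10.7568% = -0.5170 pp.

-0.52 pp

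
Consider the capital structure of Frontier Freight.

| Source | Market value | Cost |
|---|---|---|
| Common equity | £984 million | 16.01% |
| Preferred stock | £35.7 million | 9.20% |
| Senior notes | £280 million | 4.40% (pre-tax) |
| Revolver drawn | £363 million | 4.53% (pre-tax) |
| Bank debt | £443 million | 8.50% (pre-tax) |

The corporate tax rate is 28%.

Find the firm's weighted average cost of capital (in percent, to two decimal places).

9.91%

Total capital V = 984 + 35.7 + 280 + 363 + 443 = 2105.7.
Equity: weight = 984/2105.7 = 0.4673; cost = 16.01%.
Preferred: weight = 35.7/2105.7 = 0.0170; cost = 9.2%.
Senior notes: weight = 280/2105.7 = 0.1330; after-tax cost = 4.4% × (1 − 28%) = 3.1680%.
Revolver drawn: weight = 363/2105.7 = 0.1724; after-tax cost = 4.53% × (1 − 28%) = 3.2616%.
Bank debt: weight = 443/2105.7 = 0.2104; after-tax cost = 8.5% × (1 − 28%) = 6.1200%.
WACC = 0.4673 × 16.0100% + 0.0170 × 9.2000% + 0.1330 × 3.1680% + 0.1724 × 3.2616% + 0.2104 × 6.1200% = 9.9086%.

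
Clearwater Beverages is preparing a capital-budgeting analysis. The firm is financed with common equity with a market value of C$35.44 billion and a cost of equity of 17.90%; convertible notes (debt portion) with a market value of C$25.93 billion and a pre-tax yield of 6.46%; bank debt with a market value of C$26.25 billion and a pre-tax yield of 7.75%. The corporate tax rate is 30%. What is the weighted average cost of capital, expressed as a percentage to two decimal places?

10.20%

Total capital V = 35.44 + 25.93 + 26.25 = 87.62.
Equity: weight = 35.44/87.62 = 0.4045; cost = 17.9%.
Convertible notes (debt portion): weight = 25.93/87.62 = 0.2959; after-tax cost = 6.46% × (1 − 30%) = 4.5220%.
Bank debt: weight = 26.25/87.62 = 0.2996; after-tax cost = 7.75% × (1 − 30%) = 5.4250%.
WACC = 0.4045 × 17.9000% + 0.2959 × 4.5220% + 0.2996 × 5.4250% = 10.2036%.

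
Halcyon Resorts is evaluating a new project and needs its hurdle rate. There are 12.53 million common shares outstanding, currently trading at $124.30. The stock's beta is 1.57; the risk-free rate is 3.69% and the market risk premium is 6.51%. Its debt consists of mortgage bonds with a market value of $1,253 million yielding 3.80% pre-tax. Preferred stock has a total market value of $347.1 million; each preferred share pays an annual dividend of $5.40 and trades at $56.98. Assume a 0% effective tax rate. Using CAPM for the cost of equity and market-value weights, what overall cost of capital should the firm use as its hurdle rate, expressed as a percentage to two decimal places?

Cost of equity via CAPM: Re = 3.69% + 1.57 × 6.51% = 13.9107%.
Cost of preferred: Rp = 5.4 / 56.98 = 9.4770%.
Market value of equity E = 124.3 × 12.53m = 1557.479m.
Total capital V = 1557.479 + 347.1 + 1253 = 3157.579.
Equity: weight = 1557.479/3157.579 = 0.4933; cost = 13.9107%.
Preferred: weight = 347.1/3157.579 = 0.1099; cost = 9.477%.
Mortgage bonds: weight = 1253/3157.579 = 0.3968; after-tax cost = 3.8% × (1 − 0%) = 3.8000%.
WACC = 0.4933 × 13.9107% + 0.1099 × 9.4770% + 0.3968 × 3.8000% = 9.4112%.

9.41%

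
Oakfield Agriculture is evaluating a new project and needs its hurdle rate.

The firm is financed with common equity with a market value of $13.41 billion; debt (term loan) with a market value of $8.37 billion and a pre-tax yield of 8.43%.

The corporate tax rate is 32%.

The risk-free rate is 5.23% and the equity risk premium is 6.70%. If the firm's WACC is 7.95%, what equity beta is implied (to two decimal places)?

0.61

Total capital V = 13.41 + 8.37 = 21.78.
Equity weight = 13.41/21.78 = 0.6157.
Term loan weight = 8.37/21.78 = 0.3843.
Debt contribution = 0.3843 × 8.43% × (1 − 32%) = 2.2029%.
Required equity contribution = 7.95% − 2.2029% = 5.7471%  ⇒  Re = 9.3341%.
CAPM: 9.3341% = 5.23% + β × 6.7%  ⇒  β = 0.6126.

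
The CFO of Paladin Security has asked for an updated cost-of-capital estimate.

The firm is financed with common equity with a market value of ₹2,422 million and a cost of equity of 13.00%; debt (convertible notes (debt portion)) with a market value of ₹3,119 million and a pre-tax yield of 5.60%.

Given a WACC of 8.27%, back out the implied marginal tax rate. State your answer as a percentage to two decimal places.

17.91%

Total capital V = 2422 + 3119 = 5541.
Equity weight = 2422/5541 = 0.4371.
Convertible notes (debt portion) weight = 3119/5541 = 0.5629.
Equity contribution = 0.4371 × 13% = 5.6824%.
Debt contribution must be 8.27% − 5.6824% = 2.5876%.
0.5629 × 5.6% × (1 − T) = 2.5876%  ⇒  (1 − T) = 0.8209.
T = 17.9106%.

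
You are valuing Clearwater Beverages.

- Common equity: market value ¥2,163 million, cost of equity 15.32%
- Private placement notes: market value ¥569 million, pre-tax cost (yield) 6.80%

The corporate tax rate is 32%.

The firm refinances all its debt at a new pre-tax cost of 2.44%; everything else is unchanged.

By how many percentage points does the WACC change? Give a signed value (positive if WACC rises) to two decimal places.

Current WACC:
Total capital V = 2163 + 569 = 2732.
Equity: weight = 2163/2732 = 0.7917; cost = 15.32%.
Private placement notes: weight = 569/2732 = 0.2083; after-tax cost = 6.8% × (1 − 32%) = 4.6240%.
WACC = 0.7917 × 15.3200% + 0.2083 × 4.6240% = 13.0923%.
After the change:
Total capital V = 2163 + 569 = 2732.
Equity: weight = 2163/2732 = 0.7917; cost = 15.32%.
Private placement notes: weight = 569/2732 = 0.2083; after-tax cost = 2.44% × (1 − 32%) = 1.6592%.
WACC = 0.7917 × 15.3200% + 0.2083 × 1.6592% = 12.4748%.
Change in WACC = 12.4748% − 13.0923% = -0.6175 pp.

-0.62 pp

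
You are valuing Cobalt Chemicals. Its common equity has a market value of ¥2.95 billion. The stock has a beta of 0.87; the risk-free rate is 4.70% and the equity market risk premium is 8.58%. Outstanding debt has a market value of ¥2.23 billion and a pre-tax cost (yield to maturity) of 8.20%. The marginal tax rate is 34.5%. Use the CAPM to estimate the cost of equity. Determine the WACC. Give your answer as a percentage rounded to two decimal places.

Cost of equity via CAPM: Re = 4.7% + 0.87 × 8.58% = 12.1646%.
Total capital V = 2.95 + 2.23 = 5.18.
Equity: weight = 2.95/5.18 = 0.5695; cost = 12.1646%.
Debt: weight = 2.23/5.18 = 0.4305; after-tax cost = 8.2% × (1 − 34.5%) = 5.3710%.
WACC = 0.5695 × 12.1646% + 0.4305 × 5.3710% = 9.2399%.

9.24%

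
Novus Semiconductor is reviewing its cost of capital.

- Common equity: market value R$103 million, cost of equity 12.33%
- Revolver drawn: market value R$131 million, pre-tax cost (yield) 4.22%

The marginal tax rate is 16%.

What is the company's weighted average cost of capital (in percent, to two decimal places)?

Total capital V = 103 + 131 = 234.
Equity: weight = 103/234 = 0.4402; cost = 12.33%.
Revolver drawn: weight = 131/234 = 0.5598; after-tax cost = 4.22% × (1 − 16%) = 3.5448%.
WACC = 0.4402 × 12.3300% + 0.5598 × 3.5448% = 7.4118%.

7.41%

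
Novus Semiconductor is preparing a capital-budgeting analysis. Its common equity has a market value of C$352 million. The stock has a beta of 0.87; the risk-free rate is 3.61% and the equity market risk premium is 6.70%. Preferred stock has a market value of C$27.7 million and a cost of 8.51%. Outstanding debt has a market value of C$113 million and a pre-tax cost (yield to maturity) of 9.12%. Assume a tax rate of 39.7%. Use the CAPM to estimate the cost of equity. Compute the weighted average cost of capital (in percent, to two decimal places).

Cost of equity via CAPM: Re = 3.61% + 0.87 × 6.7% = 9.4390%.
Total capital V = 352 + 27.7 + 113 = 492.7.
Equity: weight = 352/492.7 = 0.7144; cost = 9.439%.
Preferred: weight = 27.7/492.7 = 0.0562; cost = 8.51%.
Debt: weight = 113/492.7 = 0.2293; after-tax cost = 9.12% × (1 − 39.7%) = 5.4994%.
WACC = 0.7144 × 9.4390% + 0.0562 × 8.5100% + 0.2293 × 5.4994% = 8.4832%.

8.48%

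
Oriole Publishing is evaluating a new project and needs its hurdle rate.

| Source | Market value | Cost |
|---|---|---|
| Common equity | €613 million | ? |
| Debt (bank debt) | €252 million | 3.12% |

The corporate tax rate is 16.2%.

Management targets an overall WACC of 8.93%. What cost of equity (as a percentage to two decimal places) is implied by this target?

Total capital V = 613 + 252 = 865.
Equity weight = 613/865 = 0.7087.
Bank debt weight = 252/865 = 0.2913.
Debt contribution = 0.2913 × 3.12% × (1 − 16.2%) = 0.7617%.
Required equity contribution = 8.93% − 0.7617% = 8.1683%.
Re = 8.1683% / 0.7087 = 11.5262%.

11.53%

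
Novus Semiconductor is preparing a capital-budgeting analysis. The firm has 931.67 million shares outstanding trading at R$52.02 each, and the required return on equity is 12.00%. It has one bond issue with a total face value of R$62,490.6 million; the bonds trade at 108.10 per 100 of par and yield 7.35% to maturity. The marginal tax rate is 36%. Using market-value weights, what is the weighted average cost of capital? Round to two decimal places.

7.75%

Market value of equity E = 52.02 × 931.67m = 48465.4734m. Market value of debt D = 62490.6m × 108.1/100 = 67552.3386m.
Total capital V = 48465.4734 + 67552.3386 = 116017.812.
Equity: weight = 48465.4734/116017.812 = 0.4177; cost = 12%.
Bonds outstanding: weight = 67552.3386/116017.812 = 0.5823; after-tax cost = 7.35% × (1 − 36%) = 4.7040%.
WACC = 0.4177 × 12.0000% + 0.5823 × 4.7040% = 7.7518%.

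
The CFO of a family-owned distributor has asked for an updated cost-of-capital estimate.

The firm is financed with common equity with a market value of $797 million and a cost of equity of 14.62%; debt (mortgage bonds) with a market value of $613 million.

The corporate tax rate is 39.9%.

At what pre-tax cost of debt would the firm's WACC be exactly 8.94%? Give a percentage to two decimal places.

Total capital V = 797 + 613 = 1410.
Equity weight = 797/1410 = 0.5652.
Mortgage bonds weight = 613/1410 = 0.4348.
Equity contribution = 0.5652 × 14.62% = 8.2639%.
Remaining for debt = 8.94% − 8.2639% = 0.6761%.
Rd × (1 − 39.9%) × 0.4348 = 0.6761%  ⇒  Rd = 2.5875%.

2.59%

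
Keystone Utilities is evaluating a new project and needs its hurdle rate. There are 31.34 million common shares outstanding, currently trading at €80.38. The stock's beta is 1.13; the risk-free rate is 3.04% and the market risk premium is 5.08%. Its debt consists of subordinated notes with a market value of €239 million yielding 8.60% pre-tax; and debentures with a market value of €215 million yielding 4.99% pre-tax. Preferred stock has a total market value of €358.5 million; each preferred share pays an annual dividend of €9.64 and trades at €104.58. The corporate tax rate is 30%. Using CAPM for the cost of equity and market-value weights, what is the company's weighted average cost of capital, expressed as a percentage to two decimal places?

8.29%

Cost of equity via CAPM: Re = 3.04% + 1.13 × 5.08% = 8.7804%.
Cost of preferred: Rp = 9.64 / 104.58 = 9.2178%.
Market value of equity E = 80.38 × 31.34m = 2519.1092m.
Total capital V = 2519.1092 + 358.5 + 239 + 215 = 3331.6092.
Equity: weight = 2519.1092/3331.6092 = 0.7561; cost = 8.7804%.
Preferred: weight = 358.5/3331.6092 = 0.1076; cost = 9.2178%.
Subordinated notes: weight = 239/3331.6092 = 0.0717; after-tax cost = 8.6% × (1 − 30%) = 6.0200%.
Debentures: weight = 215/3331.6092 = 0.0645; after-tax cost = 4.99% × (1 − 30%) = 3.4930%.
WACC = 0.7561 × 8.7804% + 0.1076 × 9.2178% + 0.0717 × 6.0200% + 0.0645 × 3.4930% = 8.2882%.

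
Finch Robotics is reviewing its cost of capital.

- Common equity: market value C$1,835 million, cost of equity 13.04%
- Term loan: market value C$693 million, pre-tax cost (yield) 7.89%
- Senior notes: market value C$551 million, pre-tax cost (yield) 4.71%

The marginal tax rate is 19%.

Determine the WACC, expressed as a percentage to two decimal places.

9.89%

Total capital V = 1835 + 693 + 551 = 3079.
Equity: weight = 1835/3079 = 0.5960; cost = 13.04%.
Term loan: weight = 693/3079 = 0.2251; after-tax cost = 7.89% × (1 − 19%) = 6.3909%.
Senior notes: weight = 551/3079 = 0.1790; after-tax cost = 4.71% × (1 − 19%) = 3.8151%.
WACC = 0.5960 × 13.0400% + 0.2251 × 6.3909% + 0.1790 × 3.8151% = 9.8926%.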